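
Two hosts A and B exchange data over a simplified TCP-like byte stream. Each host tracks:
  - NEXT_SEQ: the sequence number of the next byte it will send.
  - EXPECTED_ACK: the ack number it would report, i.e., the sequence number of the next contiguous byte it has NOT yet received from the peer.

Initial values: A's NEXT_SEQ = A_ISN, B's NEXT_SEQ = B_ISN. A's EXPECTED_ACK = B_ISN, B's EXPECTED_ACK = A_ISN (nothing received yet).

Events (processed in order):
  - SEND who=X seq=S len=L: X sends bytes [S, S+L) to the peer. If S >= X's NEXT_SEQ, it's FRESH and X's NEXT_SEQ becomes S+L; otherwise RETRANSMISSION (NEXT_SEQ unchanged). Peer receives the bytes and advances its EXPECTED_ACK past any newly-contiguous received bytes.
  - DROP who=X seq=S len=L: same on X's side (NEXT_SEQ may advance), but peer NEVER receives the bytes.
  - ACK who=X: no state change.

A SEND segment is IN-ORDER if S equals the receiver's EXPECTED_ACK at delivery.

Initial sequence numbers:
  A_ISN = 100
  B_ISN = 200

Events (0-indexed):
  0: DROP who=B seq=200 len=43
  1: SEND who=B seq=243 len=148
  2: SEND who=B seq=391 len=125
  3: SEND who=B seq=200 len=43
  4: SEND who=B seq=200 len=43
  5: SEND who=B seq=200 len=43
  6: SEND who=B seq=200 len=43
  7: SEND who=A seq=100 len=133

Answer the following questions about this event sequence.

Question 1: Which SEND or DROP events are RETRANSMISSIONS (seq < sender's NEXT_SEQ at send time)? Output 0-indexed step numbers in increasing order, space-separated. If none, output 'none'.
Answer: 3 4 5 6

Derivation:
Step 0: DROP seq=200 -> fresh
Step 1: SEND seq=243 -> fresh
Step 2: SEND seq=391 -> fresh
Step 3: SEND seq=200 -> retransmit
Step 4: SEND seq=200 -> retransmit
Step 5: SEND seq=200 -> retransmit
Step 6: SEND seq=200 -> retransmit
Step 7: SEND seq=100 -> fresh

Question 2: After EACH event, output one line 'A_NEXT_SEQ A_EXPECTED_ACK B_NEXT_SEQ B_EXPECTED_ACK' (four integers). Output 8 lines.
100 200 243 100
100 200 391 100
100 200 516 100
100 516 516 100
100 516 516 100
100 516 516 100
100 516 516 100
233 516 516 233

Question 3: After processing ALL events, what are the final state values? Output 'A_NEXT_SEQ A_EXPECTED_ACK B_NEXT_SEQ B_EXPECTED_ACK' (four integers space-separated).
Answer: 233 516 516 233

Derivation:
After event 0: A_seq=100 A_ack=200 B_seq=243 B_ack=100
After event 1: A_seq=100 A_ack=200 B_seq=391 B_ack=100
After event 2: A_seq=100 A_ack=200 B_seq=516 B_ack=100
After event 3: A_seq=100 A_ack=516 B_seq=516 B_ack=100
After event 4: A_seq=100 A_ack=516 B_seq=516 B_ack=100
After event 5: A_seq=100 A_ack=516 B_seq=516 B_ack=100
After event 6: A_seq=100 A_ack=516 B_seq=516 B_ack=100
After event 7: A_seq=233 A_ack=516 B_seq=516 B_ack=233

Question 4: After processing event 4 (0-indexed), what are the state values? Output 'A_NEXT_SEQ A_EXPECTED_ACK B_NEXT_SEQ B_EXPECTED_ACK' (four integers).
After event 0: A_seq=100 A_ack=200 B_seq=243 B_ack=100
After event 1: A_seq=100 A_ack=200 B_seq=391 B_ack=100
After event 2: A_seq=100 A_ack=200 B_seq=516 B_ack=100
After event 3: A_seq=100 A_ack=516 B_seq=516 B_ack=100
After event 4: A_seq=100 A_ack=516 B_seq=516 B_ack=100

100 516 516 100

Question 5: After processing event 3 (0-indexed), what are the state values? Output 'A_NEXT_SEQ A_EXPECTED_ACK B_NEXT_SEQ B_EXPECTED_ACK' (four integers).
After event 0: A_seq=100 A_ack=200 B_seq=243 B_ack=100
After event 1: A_seq=100 A_ack=200 B_seq=391 B_ack=100
After event 2: A_seq=100 A_ack=200 B_seq=516 B_ack=100
After event 3: A_seq=100 A_ack=516 B_seq=516 B_ack=100

100 516 516 100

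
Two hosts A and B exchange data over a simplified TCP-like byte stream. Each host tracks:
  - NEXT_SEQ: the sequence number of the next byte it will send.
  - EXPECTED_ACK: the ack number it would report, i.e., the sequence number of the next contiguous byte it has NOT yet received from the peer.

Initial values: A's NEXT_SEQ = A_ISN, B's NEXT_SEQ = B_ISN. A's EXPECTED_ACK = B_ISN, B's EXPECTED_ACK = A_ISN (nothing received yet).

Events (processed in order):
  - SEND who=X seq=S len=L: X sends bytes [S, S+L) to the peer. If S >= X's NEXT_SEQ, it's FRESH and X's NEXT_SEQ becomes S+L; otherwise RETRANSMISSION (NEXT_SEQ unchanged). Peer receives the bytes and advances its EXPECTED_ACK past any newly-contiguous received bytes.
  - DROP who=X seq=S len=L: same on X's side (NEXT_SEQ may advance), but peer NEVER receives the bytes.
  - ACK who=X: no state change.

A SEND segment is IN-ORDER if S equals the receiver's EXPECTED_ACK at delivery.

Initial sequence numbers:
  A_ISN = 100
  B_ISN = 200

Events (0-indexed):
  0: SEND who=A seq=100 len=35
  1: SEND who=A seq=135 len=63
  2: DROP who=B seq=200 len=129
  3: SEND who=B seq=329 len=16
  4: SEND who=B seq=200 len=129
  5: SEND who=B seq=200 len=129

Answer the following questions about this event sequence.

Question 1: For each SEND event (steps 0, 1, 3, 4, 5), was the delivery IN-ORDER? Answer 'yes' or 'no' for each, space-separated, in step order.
Step 0: SEND seq=100 -> in-order
Step 1: SEND seq=135 -> in-order
Step 3: SEND seq=329 -> out-of-order
Step 4: SEND seq=200 -> in-order
Step 5: SEND seq=200 -> out-of-order

Answer: yes yes no yes no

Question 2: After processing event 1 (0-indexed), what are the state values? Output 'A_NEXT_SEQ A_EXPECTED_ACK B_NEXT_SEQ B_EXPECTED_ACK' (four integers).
After event 0: A_seq=135 A_ack=200 B_seq=200 B_ack=135
After event 1: A_seq=198 A_ack=200 B_seq=200 B_ack=198

198 200 200 198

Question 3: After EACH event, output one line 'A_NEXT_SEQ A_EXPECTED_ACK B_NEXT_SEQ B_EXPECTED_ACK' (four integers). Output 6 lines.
135 200 200 135
198 200 200 198
198 200 329 198
198 200 345 198
198 345 345 198
198 345 345 198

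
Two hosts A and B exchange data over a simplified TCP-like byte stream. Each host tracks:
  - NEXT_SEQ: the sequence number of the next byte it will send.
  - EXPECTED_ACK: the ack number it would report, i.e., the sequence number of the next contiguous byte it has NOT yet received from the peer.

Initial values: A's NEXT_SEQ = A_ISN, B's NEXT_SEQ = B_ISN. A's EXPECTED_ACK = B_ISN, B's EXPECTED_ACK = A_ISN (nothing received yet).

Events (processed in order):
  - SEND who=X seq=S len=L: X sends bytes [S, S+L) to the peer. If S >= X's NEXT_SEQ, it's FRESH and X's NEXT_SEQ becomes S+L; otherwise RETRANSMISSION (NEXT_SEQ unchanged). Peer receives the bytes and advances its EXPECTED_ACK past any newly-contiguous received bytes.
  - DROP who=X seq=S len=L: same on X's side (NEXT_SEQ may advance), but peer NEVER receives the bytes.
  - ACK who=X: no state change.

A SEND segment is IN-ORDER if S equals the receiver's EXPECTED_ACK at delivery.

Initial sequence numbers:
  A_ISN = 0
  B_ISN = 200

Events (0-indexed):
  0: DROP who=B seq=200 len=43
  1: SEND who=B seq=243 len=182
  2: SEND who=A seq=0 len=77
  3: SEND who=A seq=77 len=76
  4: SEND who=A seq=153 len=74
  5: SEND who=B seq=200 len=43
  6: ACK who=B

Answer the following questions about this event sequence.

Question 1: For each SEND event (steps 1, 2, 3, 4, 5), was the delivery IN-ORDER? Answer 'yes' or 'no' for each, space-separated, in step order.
Answer: no yes yes yes yes

Derivation:
Step 1: SEND seq=243 -> out-of-order
Step 2: SEND seq=0 -> in-order
Step 3: SEND seq=77 -> in-order
Step 4: SEND seq=153 -> in-order
Step 5: SEND seq=200 -> in-order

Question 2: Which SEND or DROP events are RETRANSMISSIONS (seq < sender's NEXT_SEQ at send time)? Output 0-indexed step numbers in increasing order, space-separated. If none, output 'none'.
Answer: 5

Derivation:
Step 0: DROP seq=200 -> fresh
Step 1: SEND seq=243 -> fresh
Step 2: SEND seq=0 -> fresh
Step 3: SEND seq=77 -> fresh
Step 4: SEND seq=153 -> fresh
Step 5: SEND seq=200 -> retransmit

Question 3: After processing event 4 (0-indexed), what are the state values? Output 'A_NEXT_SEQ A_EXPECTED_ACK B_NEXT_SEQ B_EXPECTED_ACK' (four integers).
After event 0: A_seq=0 A_ack=200 B_seq=243 B_ack=0
After event 1: A_seq=0 A_ack=200 B_seq=425 B_ack=0
After event 2: A_seq=77 A_ack=200 B_seq=425 B_ack=77
After event 3: A_seq=153 A_ack=200 B_seq=425 B_ack=153
After event 4: A_seq=227 A_ack=200 B_seq=425 B_ack=227

227 200 425 227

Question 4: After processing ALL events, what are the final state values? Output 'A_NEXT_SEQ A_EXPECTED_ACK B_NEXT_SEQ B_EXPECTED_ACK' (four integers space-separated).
After event 0: A_seq=0 A_ack=200 B_seq=243 B_ack=0
After event 1: A_seq=0 A_ack=200 B_seq=425 B_ack=0
After event 2: A_seq=77 A_ack=200 B_seq=425 B_ack=77
After event 3: A_seq=153 A_ack=200 B_seq=425 B_ack=153
After event 4: A_seq=227 A_ack=200 B_seq=425 B_ack=227
After event 5: A_seq=227 A_ack=425 B_seq=425 B_ack=227
After event 6: A_seq=227 A_ack=425 B_seq=425 B_ack=227

Answer: 227 425 425 227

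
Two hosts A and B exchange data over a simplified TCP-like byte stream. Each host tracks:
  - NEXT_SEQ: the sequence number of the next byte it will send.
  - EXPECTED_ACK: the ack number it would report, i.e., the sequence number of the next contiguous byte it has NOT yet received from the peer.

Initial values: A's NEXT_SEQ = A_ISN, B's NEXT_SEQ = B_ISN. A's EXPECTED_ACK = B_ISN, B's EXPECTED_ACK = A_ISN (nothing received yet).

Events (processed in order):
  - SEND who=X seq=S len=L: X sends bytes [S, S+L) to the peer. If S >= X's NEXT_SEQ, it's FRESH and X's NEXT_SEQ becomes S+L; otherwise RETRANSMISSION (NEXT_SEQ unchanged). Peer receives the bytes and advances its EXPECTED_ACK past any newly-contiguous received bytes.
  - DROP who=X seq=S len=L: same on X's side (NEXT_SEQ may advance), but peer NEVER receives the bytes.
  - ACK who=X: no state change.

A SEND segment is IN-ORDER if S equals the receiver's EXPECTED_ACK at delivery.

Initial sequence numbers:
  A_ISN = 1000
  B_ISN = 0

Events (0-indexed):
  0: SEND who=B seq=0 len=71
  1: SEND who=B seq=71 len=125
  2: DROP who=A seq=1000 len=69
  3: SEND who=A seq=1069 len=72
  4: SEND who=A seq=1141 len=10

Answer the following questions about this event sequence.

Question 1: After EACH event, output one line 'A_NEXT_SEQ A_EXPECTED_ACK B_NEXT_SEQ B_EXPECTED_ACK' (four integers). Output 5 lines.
1000 71 71 1000
1000 196 196 1000
1069 196 196 1000
1141 196 196 1000
1151 196 196 1000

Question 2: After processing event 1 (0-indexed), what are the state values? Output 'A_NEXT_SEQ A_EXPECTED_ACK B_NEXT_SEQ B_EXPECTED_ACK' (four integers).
After event 0: A_seq=1000 A_ack=71 B_seq=71 B_ack=1000
After event 1: A_seq=1000 A_ack=196 B_seq=196 B_ack=1000

1000 196 196 1000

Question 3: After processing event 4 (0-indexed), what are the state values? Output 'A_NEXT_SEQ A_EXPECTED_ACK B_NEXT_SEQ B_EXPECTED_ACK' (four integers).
After event 0: A_seq=1000 A_ack=71 B_seq=71 B_ack=1000
After event 1: A_seq=1000 A_ack=196 B_seq=196 B_ack=1000
After event 2: A_seq=1069 A_ack=196 B_seq=196 B_ack=1000
After event 3: A_seq=1141 A_ack=196 B_seq=196 B_ack=1000
After event 4: A_seq=1151 A_ack=196 B_seq=196 B_ack=1000

1151 196 196 1000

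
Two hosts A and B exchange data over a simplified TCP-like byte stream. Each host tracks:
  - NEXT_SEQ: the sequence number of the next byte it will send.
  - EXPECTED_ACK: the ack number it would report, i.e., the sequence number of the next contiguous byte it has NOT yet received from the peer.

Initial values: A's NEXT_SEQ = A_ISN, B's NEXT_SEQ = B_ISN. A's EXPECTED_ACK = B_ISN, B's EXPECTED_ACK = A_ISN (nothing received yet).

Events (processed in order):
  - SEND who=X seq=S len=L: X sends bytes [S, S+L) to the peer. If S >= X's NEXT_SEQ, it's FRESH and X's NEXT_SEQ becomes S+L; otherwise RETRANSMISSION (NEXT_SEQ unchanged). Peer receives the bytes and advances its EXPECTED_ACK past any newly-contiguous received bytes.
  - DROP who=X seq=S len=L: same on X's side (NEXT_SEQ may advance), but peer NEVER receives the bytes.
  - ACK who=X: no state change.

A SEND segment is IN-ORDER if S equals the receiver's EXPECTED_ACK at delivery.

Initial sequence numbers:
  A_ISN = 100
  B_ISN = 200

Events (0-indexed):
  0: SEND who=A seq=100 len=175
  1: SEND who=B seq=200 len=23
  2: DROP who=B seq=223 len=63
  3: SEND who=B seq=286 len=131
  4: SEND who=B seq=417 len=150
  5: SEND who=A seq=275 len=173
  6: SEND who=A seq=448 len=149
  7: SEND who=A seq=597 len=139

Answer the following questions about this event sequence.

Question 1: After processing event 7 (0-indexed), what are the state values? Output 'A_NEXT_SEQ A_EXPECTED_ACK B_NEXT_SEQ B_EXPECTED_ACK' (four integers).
After event 0: A_seq=275 A_ack=200 B_seq=200 B_ack=275
After event 1: A_seq=275 A_ack=223 B_seq=223 B_ack=275
After event 2: A_seq=275 A_ack=223 B_seq=286 B_ack=275
After event 3: A_seq=275 A_ack=223 B_seq=417 B_ack=275
After event 4: A_seq=275 A_ack=223 B_seq=567 B_ack=275
After event 5: A_seq=448 A_ack=223 B_seq=567 B_ack=448
After event 6: A_seq=597 A_ack=223 B_seq=567 B_ack=597
After event 7: A_seq=736 A_ack=223 B_seq=567 B_ack=736

736 223 567 736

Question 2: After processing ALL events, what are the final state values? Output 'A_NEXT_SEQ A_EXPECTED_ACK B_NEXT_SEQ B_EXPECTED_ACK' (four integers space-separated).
Answer: 736 223 567 736

Derivation:
After event 0: A_seq=275 A_ack=200 B_seq=200 B_ack=275
After event 1: A_seq=275 A_ack=223 B_seq=223 B_ack=275
After event 2: A_seq=275 A_ack=223 B_seq=286 B_ack=275
After event 3: A_seq=275 A_ack=223 B_seq=417 B_ack=275
After event 4: A_seq=275 A_ack=223 B_seq=567 B_ack=275
After event 5: A_seq=448 A_ack=223 B_seq=567 B_ack=448
After event 6: A_seq=597 A_ack=223 B_seq=567 B_ack=597
After event 7: A_seq=736 A_ack=223 B_seq=567 B_ack=736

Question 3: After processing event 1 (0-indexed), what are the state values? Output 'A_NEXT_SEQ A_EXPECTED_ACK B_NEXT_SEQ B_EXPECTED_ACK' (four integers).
After event 0: A_seq=275 A_ack=200 B_seq=200 B_ack=275
After event 1: A_seq=275 A_ack=223 B_seq=223 B_ack=275

275 223 223 275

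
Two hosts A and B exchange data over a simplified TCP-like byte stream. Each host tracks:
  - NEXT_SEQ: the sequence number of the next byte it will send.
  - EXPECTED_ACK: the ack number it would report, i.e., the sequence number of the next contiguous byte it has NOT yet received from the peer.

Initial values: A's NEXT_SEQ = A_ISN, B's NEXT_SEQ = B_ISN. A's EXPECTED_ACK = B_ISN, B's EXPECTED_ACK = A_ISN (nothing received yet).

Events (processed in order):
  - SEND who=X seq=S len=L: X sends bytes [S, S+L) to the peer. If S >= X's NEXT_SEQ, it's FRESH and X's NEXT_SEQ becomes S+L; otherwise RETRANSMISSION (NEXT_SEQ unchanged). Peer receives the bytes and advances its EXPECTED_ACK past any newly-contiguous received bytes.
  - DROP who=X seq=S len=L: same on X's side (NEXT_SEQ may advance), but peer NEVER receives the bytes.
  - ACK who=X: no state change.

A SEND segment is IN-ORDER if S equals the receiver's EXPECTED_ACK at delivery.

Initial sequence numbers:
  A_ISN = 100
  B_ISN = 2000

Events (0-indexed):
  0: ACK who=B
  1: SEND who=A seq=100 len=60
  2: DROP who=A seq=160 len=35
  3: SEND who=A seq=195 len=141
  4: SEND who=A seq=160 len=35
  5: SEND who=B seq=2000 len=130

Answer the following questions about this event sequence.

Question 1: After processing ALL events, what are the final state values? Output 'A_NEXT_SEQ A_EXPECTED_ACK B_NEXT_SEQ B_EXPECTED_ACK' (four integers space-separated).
Answer: 336 2130 2130 336

Derivation:
After event 0: A_seq=100 A_ack=2000 B_seq=2000 B_ack=100
After event 1: A_seq=160 A_ack=2000 B_seq=2000 B_ack=160
After event 2: A_seq=195 A_ack=2000 B_seq=2000 B_ack=160
After event 3: A_seq=336 A_ack=2000 B_seq=2000 B_ack=160
After event 4: A_seq=336 A_ack=2000 B_seq=2000 B_ack=336
After event 5: A_seq=336 A_ack=2130 B_seq=2130 B_ack=336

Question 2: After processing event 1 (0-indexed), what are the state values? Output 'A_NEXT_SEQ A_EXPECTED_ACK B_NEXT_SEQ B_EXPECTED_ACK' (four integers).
After event 0: A_seq=100 A_ack=2000 B_seq=2000 B_ack=100
After event 1: A_seq=160 A_ack=2000 B_seq=2000 B_ack=160

160 2000 2000 160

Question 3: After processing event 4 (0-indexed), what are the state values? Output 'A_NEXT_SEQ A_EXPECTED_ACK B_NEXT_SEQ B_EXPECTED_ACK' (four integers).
After event 0: A_seq=100 A_ack=2000 B_seq=2000 B_ack=100
After event 1: A_seq=160 A_ack=2000 B_seq=2000 B_ack=160
After event 2: A_seq=195 A_ack=2000 B_seq=2000 B_ack=160
After event 3: A_seq=336 A_ack=2000 B_seq=2000 B_ack=160
After event 4: A_seq=336 A_ack=2000 B_seq=2000 B_ack=336

336 2000 2000 336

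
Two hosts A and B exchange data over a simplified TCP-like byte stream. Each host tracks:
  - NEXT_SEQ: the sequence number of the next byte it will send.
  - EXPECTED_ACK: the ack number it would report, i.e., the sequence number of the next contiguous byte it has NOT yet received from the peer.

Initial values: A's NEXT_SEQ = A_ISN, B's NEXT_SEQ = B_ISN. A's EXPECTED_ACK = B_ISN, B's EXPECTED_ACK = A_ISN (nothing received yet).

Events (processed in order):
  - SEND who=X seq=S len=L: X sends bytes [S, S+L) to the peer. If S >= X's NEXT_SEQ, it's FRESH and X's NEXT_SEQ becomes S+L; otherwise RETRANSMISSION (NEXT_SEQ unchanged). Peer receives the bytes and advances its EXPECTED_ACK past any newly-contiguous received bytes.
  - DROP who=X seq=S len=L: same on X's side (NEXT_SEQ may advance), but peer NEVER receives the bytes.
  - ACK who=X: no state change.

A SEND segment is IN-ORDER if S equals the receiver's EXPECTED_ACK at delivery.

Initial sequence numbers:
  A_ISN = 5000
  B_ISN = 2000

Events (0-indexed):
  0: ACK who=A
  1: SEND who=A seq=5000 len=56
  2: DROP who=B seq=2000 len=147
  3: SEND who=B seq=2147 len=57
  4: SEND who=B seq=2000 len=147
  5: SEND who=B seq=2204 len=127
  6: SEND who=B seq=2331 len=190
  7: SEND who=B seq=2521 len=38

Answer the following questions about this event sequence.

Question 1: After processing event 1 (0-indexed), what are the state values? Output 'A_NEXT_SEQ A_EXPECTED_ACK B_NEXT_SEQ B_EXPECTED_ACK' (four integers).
After event 0: A_seq=5000 A_ack=2000 B_seq=2000 B_ack=5000
After event 1: A_seq=5056 A_ack=2000 B_seq=2000 B_ack=5056

5056 2000 2000 5056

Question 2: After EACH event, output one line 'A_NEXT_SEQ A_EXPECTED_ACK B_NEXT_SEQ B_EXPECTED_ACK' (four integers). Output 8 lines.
5000 2000 2000 5000
5056 2000 2000 5056
5056 2000 2147 5056
5056 2000 2204 5056
5056 2204 2204 5056
5056 2331 2331 5056
5056 2521 2521 5056
5056 2559 2559 5056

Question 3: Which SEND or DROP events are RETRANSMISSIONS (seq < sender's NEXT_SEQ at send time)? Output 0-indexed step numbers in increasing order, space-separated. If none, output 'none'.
Answer: 4

Derivation:
Step 1: SEND seq=5000 -> fresh
Step 2: DROP seq=2000 -> fresh
Step 3: SEND seq=2147 -> fresh
Step 4: SEND seq=2000 -> retransmit
Step 5: SEND seq=2204 -> fresh
Step 6: SEND seq=2331 -> fresh
Step 7: SEND seq=2521 -> fresh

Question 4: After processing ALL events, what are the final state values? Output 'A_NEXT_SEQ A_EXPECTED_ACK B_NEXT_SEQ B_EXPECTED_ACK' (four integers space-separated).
Answer: 5056 2559 2559 5056

Derivation:
After event 0: A_seq=5000 A_ack=2000 B_seq=2000 B_ack=5000
After event 1: A_seq=5056 A_ack=2000 B_seq=2000 B_ack=5056
After event 2: A_seq=5056 A_ack=2000 B_seq=2147 B_ack=5056
After event 3: A_seq=5056 A_ack=2000 B_seq=2204 B_ack=5056
After event 4: A_seq=5056 A_ack=2204 B_seq=2204 B_ack=5056
After event 5: A_seq=5056 A_ack=2331 B_seq=2331 B_ack=5056
After event 6: A_seq=5056 A_ack=2521 B_seq=2521 B_ack=5056
After event 7: A_seq=5056 A_ack=2559 B_seq=2559 B_ack=5056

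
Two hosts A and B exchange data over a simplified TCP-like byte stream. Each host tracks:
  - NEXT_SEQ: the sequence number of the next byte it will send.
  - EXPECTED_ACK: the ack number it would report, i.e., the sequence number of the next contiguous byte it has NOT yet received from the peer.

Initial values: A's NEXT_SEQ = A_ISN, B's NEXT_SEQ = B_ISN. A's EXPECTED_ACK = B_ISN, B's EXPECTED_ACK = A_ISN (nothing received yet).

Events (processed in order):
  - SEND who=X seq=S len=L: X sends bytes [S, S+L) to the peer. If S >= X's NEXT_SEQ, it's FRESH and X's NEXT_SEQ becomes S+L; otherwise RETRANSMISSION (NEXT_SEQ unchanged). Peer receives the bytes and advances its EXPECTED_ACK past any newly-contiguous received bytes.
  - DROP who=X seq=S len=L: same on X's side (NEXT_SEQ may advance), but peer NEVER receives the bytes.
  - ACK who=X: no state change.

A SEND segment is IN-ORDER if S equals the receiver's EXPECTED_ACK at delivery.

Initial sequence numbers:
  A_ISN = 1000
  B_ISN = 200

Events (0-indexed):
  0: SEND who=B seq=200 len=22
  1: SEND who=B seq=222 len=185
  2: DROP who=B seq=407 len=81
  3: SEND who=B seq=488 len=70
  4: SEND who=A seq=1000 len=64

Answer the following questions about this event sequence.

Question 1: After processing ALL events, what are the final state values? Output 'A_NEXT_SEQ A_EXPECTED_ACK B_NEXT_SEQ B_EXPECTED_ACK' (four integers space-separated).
Answer: 1064 407 558 1064

Derivation:
After event 0: A_seq=1000 A_ack=222 B_seq=222 B_ack=1000
After event 1: A_seq=1000 A_ack=407 B_seq=407 B_ack=1000
After event 2: A_seq=1000 A_ack=407 B_seq=488 B_ack=1000
After event 3: A_seq=1000 A_ack=407 B_seq=558 B_ack=1000
After event 4: A_seq=1064 A_ack=407 B_seq=558 B_ack=1064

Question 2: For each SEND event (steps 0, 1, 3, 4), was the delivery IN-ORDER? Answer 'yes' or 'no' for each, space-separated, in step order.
Step 0: SEND seq=200 -> in-order
Step 1: SEND seq=222 -> in-order
Step 3: SEND seq=488 -> out-of-order
Step 4: SEND seq=1000 -> in-order

Answer: yes yes no yes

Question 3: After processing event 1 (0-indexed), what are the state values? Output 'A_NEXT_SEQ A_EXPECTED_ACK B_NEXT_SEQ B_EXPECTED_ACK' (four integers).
After event 0: A_seq=1000 A_ack=222 B_seq=222 B_ack=1000
After event 1: A_seq=1000 A_ack=407 B_seq=407 B_ack=1000

1000 407 407 1000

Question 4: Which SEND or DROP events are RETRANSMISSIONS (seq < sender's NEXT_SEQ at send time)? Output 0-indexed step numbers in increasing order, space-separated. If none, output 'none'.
Answer: none

Derivation:
Step 0: SEND seq=200 -> fresh
Step 1: SEND seq=222 -> fresh
Step 2: DROP seq=407 -> fresh
Step 3: SEND seq=488 -> fresh
Step 4: SEND seq=1000 -> fresh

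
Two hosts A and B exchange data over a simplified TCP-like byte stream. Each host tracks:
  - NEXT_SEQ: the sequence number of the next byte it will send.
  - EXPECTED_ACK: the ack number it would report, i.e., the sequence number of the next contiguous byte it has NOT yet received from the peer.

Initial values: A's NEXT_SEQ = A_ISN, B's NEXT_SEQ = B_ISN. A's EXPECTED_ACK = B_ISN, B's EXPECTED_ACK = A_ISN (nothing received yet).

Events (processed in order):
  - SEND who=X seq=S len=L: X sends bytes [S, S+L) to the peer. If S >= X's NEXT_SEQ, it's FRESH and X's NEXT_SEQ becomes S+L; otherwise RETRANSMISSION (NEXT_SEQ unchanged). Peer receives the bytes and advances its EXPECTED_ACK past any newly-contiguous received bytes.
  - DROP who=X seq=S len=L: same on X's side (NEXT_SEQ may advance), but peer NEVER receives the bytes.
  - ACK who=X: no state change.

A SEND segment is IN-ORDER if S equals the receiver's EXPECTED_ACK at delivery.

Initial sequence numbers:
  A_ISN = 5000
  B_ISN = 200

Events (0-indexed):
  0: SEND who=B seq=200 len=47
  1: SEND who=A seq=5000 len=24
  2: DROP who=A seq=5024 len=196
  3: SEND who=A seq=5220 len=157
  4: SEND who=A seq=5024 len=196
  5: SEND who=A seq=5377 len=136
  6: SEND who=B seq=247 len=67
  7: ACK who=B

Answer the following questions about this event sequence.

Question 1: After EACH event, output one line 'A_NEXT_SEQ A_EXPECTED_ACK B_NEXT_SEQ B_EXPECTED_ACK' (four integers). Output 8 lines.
5000 247 247 5000
5024 247 247 5024
5220 247 247 5024
5377 247 247 5024
5377 247 247 5377
5513 247 247 5513
5513 314 314 5513
5513 314 314 5513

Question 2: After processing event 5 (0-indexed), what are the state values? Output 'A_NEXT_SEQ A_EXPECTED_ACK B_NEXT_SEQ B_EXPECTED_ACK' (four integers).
After event 0: A_seq=5000 A_ack=247 B_seq=247 B_ack=5000
After event 1: A_seq=5024 A_ack=247 B_seq=247 B_ack=5024
After event 2: A_seq=5220 A_ack=247 B_seq=247 B_ack=5024
After event 3: A_seq=5377 A_ack=247 B_seq=247 B_ack=5024
After event 4: A_seq=5377 A_ack=247 B_seq=247 B_ack=5377
After event 5: A_seq=5513 A_ack=247 B_seq=247 B_ack=5513

5513 247 247 5513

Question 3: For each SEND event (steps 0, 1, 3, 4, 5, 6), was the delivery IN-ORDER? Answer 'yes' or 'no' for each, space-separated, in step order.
Answer: yes yes no yes yes yes

Derivation:
Step 0: SEND seq=200 -> in-order
Step 1: SEND seq=5000 -> in-order
Step 3: SEND seq=5220 -> out-of-order
Step 4: SEND seq=5024 -> in-order
Step 5: SEND seq=5377 -> in-order
Step 6: SEND seq=247 -> in-order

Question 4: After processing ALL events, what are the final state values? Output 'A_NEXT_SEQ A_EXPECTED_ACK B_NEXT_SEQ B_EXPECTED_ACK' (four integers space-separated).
After event 0: A_seq=5000 A_ack=247 B_seq=247 B_ack=5000
After event 1: A_seq=5024 A_ack=247 B_seq=247 B_ack=5024
After event 2: A_seq=5220 A_ack=247 B_seq=247 B_ack=5024
After event 3: A_seq=5377 A_ack=247 B_seq=247 B_ack=5024
After event 4: A_seq=5377 A_ack=247 B_seq=247 B_ack=5377
After event 5: A_seq=5513 A_ack=247 B_seq=247 B_ack=5513
After event 6: A_seq=5513 A_ack=314 B_seq=314 B_ack=5513
After event 7: A_seq=5513 A_ack=314 B_seq=314 B_ack=5513

Answer: 5513 314 314 5513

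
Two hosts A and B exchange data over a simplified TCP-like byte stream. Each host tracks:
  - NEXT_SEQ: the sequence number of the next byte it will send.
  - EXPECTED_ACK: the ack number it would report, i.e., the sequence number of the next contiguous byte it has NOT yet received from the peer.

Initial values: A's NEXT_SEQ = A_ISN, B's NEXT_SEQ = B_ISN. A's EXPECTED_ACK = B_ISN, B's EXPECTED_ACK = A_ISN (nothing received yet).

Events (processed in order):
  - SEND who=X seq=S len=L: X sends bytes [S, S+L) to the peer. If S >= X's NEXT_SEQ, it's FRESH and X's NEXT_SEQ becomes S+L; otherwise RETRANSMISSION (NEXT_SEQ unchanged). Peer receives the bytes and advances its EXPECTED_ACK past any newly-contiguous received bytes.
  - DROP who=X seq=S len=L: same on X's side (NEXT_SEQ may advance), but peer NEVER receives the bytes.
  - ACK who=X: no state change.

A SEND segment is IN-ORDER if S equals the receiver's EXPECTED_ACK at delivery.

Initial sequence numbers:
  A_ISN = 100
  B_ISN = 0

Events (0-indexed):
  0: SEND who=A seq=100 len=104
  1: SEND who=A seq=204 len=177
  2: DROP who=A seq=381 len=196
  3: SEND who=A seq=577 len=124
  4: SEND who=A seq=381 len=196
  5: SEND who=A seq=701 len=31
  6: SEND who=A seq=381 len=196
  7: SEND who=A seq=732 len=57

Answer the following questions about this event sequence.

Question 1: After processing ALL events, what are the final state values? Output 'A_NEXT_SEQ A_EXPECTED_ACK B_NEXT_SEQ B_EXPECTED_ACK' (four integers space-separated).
After event 0: A_seq=204 A_ack=0 B_seq=0 B_ack=204
After event 1: A_seq=381 A_ack=0 B_seq=0 B_ack=381
After event 2: A_seq=577 A_ack=0 B_seq=0 B_ack=381
After event 3: A_seq=701 A_ack=0 B_seq=0 B_ack=381
After event 4: A_seq=701 A_ack=0 B_seq=0 B_ack=701
After event 5: A_seq=732 A_ack=0 B_seq=0 B_ack=732
After event 6: A_seq=732 A_ack=0 B_seq=0 B_ack=732
After event 7: A_seq=789 A_ack=0 B_seq=0 B_ack=789

Answer: 789 0 0 789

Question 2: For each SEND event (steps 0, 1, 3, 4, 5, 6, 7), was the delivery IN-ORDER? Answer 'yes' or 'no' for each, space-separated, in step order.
Step 0: SEND seq=100 -> in-order
Step 1: SEND seq=204 -> in-order
Step 3: SEND seq=577 -> out-of-order
Step 4: SEND seq=381 -> in-order
Step 5: SEND seq=701 -> in-order
Step 6: SEND seq=381 -> out-of-order
Step 7: SEND seq=732 -> in-order

Answer: yes yes no yes yes no yes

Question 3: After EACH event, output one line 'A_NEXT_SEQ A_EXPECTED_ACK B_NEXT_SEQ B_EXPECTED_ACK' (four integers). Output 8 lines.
204 0 0 204
381 0 0 381
577 0 0 381
701 0 0 381
701 0 0 701
732 0 0 732
732 0 0 732
789 0 0 789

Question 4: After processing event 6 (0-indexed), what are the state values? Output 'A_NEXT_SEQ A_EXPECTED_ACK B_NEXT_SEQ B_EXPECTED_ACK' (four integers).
After event 0: A_seq=204 A_ack=0 B_seq=0 B_ack=204
After event 1: A_seq=381 A_ack=0 B_seq=0 B_ack=381
After event 2: A_seq=577 A_ack=0 B_seq=0 B_ack=381
After event 3: A_seq=701 A_ack=0 B_seq=0 B_ack=381
After event 4: A_seq=701 A_ack=0 B_seq=0 B_ack=701
After event 5: A_seq=732 A_ack=0 B_seq=0 B_ack=732
After event 6: A_seq=732 A_ack=0 B_seq=0 B_ack=732

732 0 0 732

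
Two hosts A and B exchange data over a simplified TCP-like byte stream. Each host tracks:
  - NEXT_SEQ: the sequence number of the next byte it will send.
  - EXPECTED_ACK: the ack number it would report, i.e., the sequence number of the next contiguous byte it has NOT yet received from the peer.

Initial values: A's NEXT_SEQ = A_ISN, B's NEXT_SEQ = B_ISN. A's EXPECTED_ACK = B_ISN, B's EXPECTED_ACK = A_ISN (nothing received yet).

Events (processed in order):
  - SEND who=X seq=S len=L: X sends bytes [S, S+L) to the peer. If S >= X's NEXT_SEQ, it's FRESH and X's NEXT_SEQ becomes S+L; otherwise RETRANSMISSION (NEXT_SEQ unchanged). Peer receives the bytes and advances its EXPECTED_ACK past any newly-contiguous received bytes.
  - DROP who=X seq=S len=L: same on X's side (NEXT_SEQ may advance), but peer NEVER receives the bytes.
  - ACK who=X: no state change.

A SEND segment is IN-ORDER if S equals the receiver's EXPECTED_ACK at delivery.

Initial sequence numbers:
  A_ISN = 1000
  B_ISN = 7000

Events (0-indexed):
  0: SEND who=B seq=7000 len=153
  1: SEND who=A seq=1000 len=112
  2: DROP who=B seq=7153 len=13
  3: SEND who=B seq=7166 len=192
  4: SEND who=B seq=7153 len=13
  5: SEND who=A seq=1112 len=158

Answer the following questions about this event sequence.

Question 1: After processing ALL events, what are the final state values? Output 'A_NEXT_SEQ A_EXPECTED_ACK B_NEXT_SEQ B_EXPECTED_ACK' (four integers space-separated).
Answer: 1270 7358 7358 1270

Derivation:
After event 0: A_seq=1000 A_ack=7153 B_seq=7153 B_ack=1000
After event 1: A_seq=1112 A_ack=7153 B_seq=7153 B_ack=1112
After event 2: A_seq=1112 A_ack=7153 B_seq=7166 B_ack=1112
After event 3: A_seq=1112 A_ack=7153 B_seq=7358 B_ack=1112
After event 4: A_seq=1112 A_ack=7358 B_seq=7358 B_ack=1112
After event 5: A_seq=1270 A_ack=7358 B_seq=7358 B_ack=1270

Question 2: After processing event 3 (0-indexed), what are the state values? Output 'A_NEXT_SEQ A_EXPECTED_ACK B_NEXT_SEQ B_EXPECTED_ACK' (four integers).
After event 0: A_seq=1000 A_ack=7153 B_seq=7153 B_ack=1000
After event 1: A_seq=1112 A_ack=7153 B_seq=7153 B_ack=1112
After event 2: A_seq=1112 A_ack=7153 B_seq=7166 B_ack=1112
After event 3: A_seq=1112 A_ack=7153 B_seq=7358 B_ack=1112

1112 7153 7358 1112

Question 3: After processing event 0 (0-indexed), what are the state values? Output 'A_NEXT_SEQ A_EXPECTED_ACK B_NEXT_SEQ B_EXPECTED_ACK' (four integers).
After event 0: A_seq=1000 A_ack=7153 B_seq=7153 B_ack=1000

1000 7153 7153 1000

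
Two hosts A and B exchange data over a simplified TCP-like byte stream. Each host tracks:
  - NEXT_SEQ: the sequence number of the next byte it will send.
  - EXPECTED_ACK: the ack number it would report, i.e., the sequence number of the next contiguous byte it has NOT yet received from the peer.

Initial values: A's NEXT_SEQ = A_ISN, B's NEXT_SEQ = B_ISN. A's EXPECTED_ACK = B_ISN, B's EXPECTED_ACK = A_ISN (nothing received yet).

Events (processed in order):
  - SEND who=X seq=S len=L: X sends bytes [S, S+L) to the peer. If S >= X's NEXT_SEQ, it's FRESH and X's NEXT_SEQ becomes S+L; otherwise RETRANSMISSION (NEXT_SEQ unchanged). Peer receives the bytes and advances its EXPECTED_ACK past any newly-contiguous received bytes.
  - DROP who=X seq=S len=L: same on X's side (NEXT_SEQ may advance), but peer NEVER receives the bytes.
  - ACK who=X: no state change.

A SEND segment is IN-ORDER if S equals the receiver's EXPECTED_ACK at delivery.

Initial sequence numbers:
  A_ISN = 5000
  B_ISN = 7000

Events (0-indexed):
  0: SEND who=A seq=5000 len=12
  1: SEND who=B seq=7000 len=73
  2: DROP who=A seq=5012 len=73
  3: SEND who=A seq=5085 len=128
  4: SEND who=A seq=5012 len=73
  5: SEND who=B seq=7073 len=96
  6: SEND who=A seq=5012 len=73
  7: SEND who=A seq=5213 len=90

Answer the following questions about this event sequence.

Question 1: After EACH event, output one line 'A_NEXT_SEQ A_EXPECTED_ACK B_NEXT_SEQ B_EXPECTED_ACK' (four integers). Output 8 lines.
5012 7000 7000 5012
5012 7073 7073 5012
5085 7073 7073 5012
5213 7073 7073 5012
5213 7073 7073 5213
5213 7169 7169 5213
5213 7169 7169 5213
5303 7169 7169 5303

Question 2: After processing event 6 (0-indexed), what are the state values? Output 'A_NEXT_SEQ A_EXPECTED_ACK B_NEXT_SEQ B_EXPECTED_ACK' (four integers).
After event 0: A_seq=5012 A_ack=7000 B_seq=7000 B_ack=5012
After event 1: A_seq=5012 A_ack=7073 B_seq=7073 B_ack=5012
After event 2: A_seq=5085 A_ack=7073 B_seq=7073 B_ack=5012
After event 3: A_seq=5213 A_ack=7073 B_seq=7073 B_ack=5012
After event 4: A_seq=5213 A_ack=7073 B_seq=7073 B_ack=5213
After event 5: A_seq=5213 A_ack=7169 B_seq=7169 B_ack=5213
After event 6: A_seq=5213 A_ack=7169 B_seq=7169 B_ack=5213

5213 7169 7169 5213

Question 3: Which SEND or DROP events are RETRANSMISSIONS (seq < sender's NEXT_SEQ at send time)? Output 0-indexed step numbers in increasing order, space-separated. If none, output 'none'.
Answer: 4 6

Derivation:
Step 0: SEND seq=5000 -> fresh
Step 1: SEND seq=7000 -> fresh
Step 2: DROP seq=5012 -> fresh
Step 3: SEND seq=5085 -> fresh
Step 4: SEND seq=5012 -> retransmit
Step 5: SEND seq=7073 -> fresh
Step 6: SEND seq=5012 -> retransmit
Step 7: SEND seq=5213 -> fresh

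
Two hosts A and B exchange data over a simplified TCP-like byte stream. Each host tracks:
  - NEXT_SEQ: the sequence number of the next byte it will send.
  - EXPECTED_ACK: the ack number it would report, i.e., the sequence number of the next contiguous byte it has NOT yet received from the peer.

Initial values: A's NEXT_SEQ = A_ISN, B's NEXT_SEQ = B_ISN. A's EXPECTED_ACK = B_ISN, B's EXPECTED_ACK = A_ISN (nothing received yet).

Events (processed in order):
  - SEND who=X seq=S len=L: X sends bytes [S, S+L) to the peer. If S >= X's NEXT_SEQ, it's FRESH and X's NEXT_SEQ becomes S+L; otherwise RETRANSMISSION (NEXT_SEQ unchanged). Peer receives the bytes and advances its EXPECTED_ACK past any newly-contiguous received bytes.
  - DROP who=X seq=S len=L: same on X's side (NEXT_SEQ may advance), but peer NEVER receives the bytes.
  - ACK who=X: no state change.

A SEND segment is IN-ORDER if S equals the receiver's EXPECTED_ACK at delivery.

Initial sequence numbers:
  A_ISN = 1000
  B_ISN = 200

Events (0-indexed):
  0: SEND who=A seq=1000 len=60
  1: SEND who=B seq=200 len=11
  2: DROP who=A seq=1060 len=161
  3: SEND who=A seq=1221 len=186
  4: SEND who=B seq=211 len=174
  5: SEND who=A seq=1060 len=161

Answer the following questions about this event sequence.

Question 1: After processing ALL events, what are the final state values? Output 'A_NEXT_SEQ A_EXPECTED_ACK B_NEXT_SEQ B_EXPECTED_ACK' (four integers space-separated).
Answer: 1407 385 385 1407

Derivation:
After event 0: A_seq=1060 A_ack=200 B_seq=200 B_ack=1060
After event 1: A_seq=1060 A_ack=211 B_seq=211 B_ack=1060
After event 2: A_seq=1221 A_ack=211 B_seq=211 B_ack=1060
After event 3: A_seq=1407 A_ack=211 B_seq=211 B_ack=1060
After event 4: A_seq=1407 A_ack=385 B_seq=385 B_ack=1060
After event 5: A_seq=1407 A_ack=385 B_seq=385 B_ack=1407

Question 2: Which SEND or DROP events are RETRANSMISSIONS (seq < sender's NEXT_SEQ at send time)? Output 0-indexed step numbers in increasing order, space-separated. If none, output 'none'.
Answer: 5

Derivation:
Step 0: SEND seq=1000 -> fresh
Step 1: SEND seq=200 -> fresh
Step 2: DROP seq=1060 -> fresh
Step 3: SEND seq=1221 -> fresh
Step 4: SEND seq=211 -> fresh
Step 5: SEND seq=1060 -> retransmit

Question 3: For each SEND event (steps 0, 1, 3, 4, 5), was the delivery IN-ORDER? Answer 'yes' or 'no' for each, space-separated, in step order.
Step 0: SEND seq=1000 -> in-order
Step 1: SEND seq=200 -> in-order
Step 3: SEND seq=1221 -> out-of-order
Step 4: SEND seq=211 -> in-order
Step 5: SEND seq=1060 -> in-order

Answer: yes yes no yes yes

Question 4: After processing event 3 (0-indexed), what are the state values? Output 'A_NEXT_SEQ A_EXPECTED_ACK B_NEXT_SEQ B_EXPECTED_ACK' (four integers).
After event 0: A_seq=1060 A_ack=200 B_seq=200 B_ack=1060
After event 1: A_seq=1060 A_ack=211 B_seq=211 B_ack=1060
After event 2: A_seq=1221 A_ack=211 B_seq=211 B_ack=1060
After event 3: A_seq=1407 A_ack=211 B_seq=211 B_ack=1060

1407 211 211 1060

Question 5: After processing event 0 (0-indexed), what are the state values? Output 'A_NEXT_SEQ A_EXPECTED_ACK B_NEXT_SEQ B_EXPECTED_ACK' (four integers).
After event 0: A_seq=1060 A_ack=200 B_seq=200 B_ack=1060

1060 200 200 1060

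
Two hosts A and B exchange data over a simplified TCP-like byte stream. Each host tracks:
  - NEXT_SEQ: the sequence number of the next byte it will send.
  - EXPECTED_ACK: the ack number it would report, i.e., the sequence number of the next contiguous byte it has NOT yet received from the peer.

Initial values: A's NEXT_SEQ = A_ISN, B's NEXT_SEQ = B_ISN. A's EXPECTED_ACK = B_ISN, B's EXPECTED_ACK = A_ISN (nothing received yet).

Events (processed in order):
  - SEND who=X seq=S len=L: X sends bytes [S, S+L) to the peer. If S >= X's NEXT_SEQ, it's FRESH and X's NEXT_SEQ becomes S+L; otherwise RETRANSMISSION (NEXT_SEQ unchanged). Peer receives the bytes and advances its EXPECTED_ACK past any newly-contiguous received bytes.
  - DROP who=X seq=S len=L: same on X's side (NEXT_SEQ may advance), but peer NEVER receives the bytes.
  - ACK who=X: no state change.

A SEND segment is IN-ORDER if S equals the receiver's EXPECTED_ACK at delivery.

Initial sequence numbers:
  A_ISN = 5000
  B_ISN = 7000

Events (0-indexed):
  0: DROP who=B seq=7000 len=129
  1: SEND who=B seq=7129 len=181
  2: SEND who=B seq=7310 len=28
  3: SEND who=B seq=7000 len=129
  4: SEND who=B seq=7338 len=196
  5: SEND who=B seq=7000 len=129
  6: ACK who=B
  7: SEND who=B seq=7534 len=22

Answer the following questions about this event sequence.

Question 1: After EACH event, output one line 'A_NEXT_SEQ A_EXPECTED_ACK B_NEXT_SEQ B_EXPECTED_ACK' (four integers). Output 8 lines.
5000 7000 7129 5000
5000 7000 7310 5000
5000 7000 7338 5000
5000 7338 7338 5000
5000 7534 7534 5000
5000 7534 7534 5000
5000 7534 7534 5000
5000 7556 7556 5000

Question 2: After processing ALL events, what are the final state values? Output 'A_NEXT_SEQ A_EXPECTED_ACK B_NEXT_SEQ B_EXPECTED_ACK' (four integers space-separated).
Answer: 5000 7556 7556 5000

Derivation:
After event 0: A_seq=5000 A_ack=7000 B_seq=7129 B_ack=5000
After event 1: A_seq=5000 A_ack=7000 B_seq=7310 B_ack=5000
After event 2: A_seq=5000 A_ack=7000 B_seq=7338 B_ack=5000
After event 3: A_seq=5000 A_ack=7338 B_seq=7338 B_ack=5000
After event 4: A_seq=5000 A_ack=7534 B_seq=7534 B_ack=5000
After event 5: A_seq=5000 A_ack=7534 B_seq=7534 B_ack=5000
After event 6: A_seq=5000 A_ack=7534 B_seq=7534 B_ack=5000
After event 7: A_seq=5000 A_ack=7556 B_seq=7556 B_ack=5000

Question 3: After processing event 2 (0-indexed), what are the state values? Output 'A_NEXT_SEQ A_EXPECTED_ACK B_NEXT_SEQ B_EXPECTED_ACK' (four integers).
After event 0: A_seq=5000 A_ack=7000 B_seq=7129 B_ack=5000
After event 1: A_seq=5000 A_ack=7000 B_seq=7310 B_ack=5000
After event 2: A_seq=5000 A_ack=7000 B_seq=7338 B_ack=5000

5000 7000 7338 5000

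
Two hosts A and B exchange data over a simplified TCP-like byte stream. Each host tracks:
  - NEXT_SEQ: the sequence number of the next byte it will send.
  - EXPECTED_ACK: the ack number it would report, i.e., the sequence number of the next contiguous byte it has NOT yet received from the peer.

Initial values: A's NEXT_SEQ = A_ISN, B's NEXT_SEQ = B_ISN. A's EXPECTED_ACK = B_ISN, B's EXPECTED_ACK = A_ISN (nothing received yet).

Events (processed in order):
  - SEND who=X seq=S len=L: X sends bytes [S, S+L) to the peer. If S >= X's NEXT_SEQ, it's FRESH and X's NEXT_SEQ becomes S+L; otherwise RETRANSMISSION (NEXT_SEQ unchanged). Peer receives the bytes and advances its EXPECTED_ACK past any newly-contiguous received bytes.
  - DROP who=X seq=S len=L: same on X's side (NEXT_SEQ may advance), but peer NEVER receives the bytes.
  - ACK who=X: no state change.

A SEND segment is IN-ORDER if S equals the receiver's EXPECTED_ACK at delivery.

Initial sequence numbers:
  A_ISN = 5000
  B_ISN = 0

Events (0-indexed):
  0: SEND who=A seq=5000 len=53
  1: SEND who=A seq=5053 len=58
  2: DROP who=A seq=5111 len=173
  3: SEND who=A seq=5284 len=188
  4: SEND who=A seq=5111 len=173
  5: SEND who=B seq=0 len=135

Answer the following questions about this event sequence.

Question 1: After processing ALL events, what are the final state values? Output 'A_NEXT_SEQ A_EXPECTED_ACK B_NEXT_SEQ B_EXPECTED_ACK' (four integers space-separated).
Answer: 5472 135 135 5472

Derivation:
After event 0: A_seq=5053 A_ack=0 B_seq=0 B_ack=5053
After event 1: A_seq=5111 A_ack=0 B_seq=0 B_ack=5111
After event 2: A_seq=5284 A_ack=0 B_seq=0 B_ack=5111
After event 3: A_seq=5472 A_ack=0 B_seq=0 B_ack=5111
After event 4: A_seq=5472 A_ack=0 B_seq=0 B_ack=5472
After event 5: A_seq=5472 A_ack=135 B_seq=135 B_ack=5472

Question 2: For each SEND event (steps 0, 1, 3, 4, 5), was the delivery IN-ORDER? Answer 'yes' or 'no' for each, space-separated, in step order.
Answer: yes yes no yes yes

Derivation:
Step 0: SEND seq=5000 -> in-order
Step 1: SEND seq=5053 -> in-order
Step 3: SEND seq=5284 -> out-of-order
Step 4: SEND seq=5111 -> in-order
Step 5: SEND seq=0 -> in-order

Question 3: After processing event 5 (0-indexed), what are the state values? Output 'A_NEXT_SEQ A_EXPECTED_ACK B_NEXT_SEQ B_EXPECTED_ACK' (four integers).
After event 0: A_seq=5053 A_ack=0 B_seq=0 B_ack=5053
After event 1: A_seq=5111 A_ack=0 B_seq=0 B_ack=5111
After event 2: A_seq=5284 A_ack=0 B_seq=0 B_ack=5111
After event 3: A_seq=5472 A_ack=0 B_seq=0 B_ack=5111
After event 4: A_seq=5472 A_ack=0 B_seq=0 B_ack=5472
After event 5: A_seq=5472 A_ack=135 B_seq=135 B_ack=5472

5472 135 135 5472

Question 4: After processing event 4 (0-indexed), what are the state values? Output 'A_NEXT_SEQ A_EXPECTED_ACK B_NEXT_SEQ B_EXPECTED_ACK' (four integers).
After event 0: A_seq=5053 A_ack=0 B_seq=0 B_ack=5053
After event 1: A_seq=5111 A_ack=0 B_seq=0 B_ack=5111
After event 2: A_seq=5284 A_ack=0 B_seq=0 B_ack=5111
After event 3: A_seq=5472 A_ack=0 B_seq=0 B_ack=5111
After event 4: A_seq=5472 A_ack=0 B_seq=0 B_ack=5472

5472 0 0 5472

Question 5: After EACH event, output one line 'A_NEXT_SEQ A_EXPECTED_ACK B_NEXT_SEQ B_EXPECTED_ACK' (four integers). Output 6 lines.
5053 0 0 5053
5111 0 0 5111
5284 0 0 5111
5472 0 0 5111
5472 0 0 5472
5472 135 135 5472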